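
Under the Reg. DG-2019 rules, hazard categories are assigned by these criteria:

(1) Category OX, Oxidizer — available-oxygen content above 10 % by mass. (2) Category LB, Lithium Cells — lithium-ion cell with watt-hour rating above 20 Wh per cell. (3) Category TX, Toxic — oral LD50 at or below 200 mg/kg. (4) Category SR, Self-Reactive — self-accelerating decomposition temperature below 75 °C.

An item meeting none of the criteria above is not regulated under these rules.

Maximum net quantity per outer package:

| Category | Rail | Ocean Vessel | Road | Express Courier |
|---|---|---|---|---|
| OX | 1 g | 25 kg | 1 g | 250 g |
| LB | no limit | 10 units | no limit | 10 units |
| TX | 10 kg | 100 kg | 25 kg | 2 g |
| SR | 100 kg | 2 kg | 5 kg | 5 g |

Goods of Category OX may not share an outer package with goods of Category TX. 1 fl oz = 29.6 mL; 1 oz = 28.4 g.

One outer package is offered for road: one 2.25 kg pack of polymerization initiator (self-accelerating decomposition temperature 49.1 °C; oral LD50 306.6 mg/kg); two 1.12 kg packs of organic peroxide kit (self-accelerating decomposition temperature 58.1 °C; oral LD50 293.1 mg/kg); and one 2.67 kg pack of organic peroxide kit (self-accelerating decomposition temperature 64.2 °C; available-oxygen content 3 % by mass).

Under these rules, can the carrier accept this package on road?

Self-accelerating decomposition temperature 49.1 °C meets the Category SR criterion (Self-Reactive), so the polymerization initiator is Category SR.
The organic peroxide kit has self-accelerating decomposition temperature 58.1 °C, which is < 75 °C, so it is Category SR (Self-Reactive).
Self-accelerating decomposition temperature 64.2 °C meets the Category SR criterion (Self-Reactive), so the organic peroxide kit is Category SR.
Category SR net quantity: 2.25 kg + (two 1.12 kg packs = 2.24 kg) + 2.67 kg = 7.16 kg.
7.16 kg exceeds the road limit of 5 kg for Category SR.

No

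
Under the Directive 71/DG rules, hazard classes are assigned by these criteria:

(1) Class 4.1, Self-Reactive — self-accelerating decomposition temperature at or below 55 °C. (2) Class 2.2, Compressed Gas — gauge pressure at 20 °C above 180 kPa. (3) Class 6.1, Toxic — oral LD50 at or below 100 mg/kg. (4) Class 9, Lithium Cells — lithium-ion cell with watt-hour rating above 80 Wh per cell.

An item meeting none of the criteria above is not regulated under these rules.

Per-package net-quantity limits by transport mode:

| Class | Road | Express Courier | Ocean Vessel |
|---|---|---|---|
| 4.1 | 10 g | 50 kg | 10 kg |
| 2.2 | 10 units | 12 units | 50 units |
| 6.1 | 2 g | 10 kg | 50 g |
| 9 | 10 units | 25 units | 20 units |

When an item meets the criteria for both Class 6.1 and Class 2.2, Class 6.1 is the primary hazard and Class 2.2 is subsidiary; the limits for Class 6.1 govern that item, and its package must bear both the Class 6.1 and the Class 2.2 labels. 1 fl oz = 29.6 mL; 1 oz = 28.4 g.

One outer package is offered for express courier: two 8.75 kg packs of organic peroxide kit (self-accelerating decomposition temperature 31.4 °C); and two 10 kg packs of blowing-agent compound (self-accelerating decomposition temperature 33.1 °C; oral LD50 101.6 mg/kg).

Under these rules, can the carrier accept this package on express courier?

Yes

Self-accelerating decomposition temperature 31.4 °C meets the Class 4.1 criterion (Self-Reactive), so the organic peroxide kit is Class 4.1.
Self-accelerating decomposition temperature 33.1 °C meets the Class 4.1 criterion (Self-Reactive), so the blowing-agent compound is Class 4.1.
Total Class 4.1: (two 8.75 kg packs = 17.5 kg) + (two 10 kg packs = 20 kg) = 37.5 kg.
That is within the Class 4.1 express courier limit of 50 kg.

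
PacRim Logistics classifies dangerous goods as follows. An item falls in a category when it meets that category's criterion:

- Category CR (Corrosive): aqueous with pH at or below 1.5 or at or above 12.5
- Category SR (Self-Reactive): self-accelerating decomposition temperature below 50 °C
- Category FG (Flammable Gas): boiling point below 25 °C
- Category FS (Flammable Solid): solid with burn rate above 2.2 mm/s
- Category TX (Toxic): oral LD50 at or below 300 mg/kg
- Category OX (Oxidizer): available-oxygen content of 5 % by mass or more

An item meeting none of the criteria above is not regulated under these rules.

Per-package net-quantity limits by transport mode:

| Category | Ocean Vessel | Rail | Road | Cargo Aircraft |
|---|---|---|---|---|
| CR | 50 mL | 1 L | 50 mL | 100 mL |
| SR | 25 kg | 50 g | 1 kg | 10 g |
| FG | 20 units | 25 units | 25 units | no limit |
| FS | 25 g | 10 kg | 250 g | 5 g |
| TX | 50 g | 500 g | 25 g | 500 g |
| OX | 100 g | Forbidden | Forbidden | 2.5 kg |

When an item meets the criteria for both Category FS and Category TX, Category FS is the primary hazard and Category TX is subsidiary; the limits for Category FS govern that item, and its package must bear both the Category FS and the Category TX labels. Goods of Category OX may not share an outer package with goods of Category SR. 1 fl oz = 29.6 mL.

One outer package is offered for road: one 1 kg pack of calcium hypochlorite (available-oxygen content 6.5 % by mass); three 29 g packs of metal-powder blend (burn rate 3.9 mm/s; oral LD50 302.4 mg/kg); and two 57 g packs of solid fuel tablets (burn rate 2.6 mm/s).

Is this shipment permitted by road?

No

With available-oxygen content 6.5 % by mass (≥ 5 % by mass), the calcium hypochlorite falls in Category OX.
Metal-powder blend: burn rate 3.9 mm/s > 2.2 mm/s → Category FS (Flammable Solid).
Solid fuel tablets: burn rate 2.6 mm/s > 2.2 mm/s → Category FS (Flammable Solid).
Total Category FS: (three 29 g packs = 87 g) + (two 57 g packs = 114 g) = 201 g.
201 g ≤ 250 g (road limit, Category FS) — within limit.
Category OX quantity: 1 kg.
By road, Category OX is Forbidden regardless of quantity.
The segregation rule (Category OX with Category SR) does not apply to Category FS with Category OX.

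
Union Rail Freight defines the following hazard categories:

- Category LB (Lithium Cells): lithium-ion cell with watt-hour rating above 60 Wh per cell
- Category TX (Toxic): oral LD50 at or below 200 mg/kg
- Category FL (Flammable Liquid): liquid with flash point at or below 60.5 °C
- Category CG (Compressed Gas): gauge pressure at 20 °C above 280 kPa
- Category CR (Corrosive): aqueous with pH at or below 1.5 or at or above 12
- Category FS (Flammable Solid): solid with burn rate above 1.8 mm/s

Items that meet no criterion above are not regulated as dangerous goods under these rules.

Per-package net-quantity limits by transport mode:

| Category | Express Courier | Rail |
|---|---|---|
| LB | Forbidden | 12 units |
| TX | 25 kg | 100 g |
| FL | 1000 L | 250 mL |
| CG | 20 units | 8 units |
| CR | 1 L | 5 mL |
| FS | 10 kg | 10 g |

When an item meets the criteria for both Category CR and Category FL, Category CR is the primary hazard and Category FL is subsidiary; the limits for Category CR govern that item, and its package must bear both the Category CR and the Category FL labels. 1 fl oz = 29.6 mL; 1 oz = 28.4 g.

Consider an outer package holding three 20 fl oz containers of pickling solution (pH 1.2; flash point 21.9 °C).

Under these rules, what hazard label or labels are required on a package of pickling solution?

Category CR and FL

Pickling solution: pH 1.2 ≤ 1.5 → Category CR (Corrosive).
Pickling solution: flash point 21.9 °C ≤ 60.5 °C → Category FL (Flammable Liquid).
By the precedence rule Category CR is primary and Category FL is subsidiary, and that rule requires both labels on the package.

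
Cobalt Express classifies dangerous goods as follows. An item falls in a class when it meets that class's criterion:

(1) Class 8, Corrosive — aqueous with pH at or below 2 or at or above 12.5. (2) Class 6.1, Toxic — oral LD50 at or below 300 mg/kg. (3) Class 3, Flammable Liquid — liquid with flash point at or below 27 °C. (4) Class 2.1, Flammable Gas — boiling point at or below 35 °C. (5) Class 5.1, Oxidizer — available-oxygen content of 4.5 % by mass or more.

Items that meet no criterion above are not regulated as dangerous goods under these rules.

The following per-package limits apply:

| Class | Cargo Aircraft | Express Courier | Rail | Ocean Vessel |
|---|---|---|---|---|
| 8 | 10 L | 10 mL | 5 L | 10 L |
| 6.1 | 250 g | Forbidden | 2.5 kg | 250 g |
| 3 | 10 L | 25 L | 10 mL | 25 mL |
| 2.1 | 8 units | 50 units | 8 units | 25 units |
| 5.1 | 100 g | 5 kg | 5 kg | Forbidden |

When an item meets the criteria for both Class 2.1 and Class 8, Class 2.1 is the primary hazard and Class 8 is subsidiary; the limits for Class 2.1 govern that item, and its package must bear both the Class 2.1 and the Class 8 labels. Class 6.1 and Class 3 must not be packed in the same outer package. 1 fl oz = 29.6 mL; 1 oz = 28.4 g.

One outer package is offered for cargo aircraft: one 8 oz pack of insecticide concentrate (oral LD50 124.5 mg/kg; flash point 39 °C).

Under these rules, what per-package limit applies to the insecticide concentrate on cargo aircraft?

Insecticide concentrate: oral LD50 124.5 mg/kg ≤ 300 mg/kg → Class 6.1 (Toxic).
The cargo aircraft limit for Class 6.1 is 250 g.

250 g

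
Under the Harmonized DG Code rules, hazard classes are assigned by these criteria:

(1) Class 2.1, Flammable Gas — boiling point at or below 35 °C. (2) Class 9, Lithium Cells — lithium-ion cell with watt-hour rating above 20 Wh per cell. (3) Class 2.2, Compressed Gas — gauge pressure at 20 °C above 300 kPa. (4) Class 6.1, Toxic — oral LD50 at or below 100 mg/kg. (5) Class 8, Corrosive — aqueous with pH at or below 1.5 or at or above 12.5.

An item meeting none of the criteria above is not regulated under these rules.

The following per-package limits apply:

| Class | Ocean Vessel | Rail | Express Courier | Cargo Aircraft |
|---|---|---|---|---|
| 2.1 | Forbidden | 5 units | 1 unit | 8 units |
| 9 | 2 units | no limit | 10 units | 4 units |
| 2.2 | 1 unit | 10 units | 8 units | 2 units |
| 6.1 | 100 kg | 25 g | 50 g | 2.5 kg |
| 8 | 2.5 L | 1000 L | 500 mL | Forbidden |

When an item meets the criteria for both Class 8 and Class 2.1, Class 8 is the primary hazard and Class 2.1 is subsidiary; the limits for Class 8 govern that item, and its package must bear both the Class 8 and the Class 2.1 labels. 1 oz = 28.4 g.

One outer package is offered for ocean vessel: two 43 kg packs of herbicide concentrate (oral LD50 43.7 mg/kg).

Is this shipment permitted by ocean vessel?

The herbicide concentrate has oral LD50 43.7 mg/kg, which is ≤ 100 mg/kg, so it is Class 6.1 (Toxic).
Class 6.1 quantity: two 43 kg packs = 86 kg.
86 kg is within the ocean vessel limit of 100 kg for Class 6.1.

Yes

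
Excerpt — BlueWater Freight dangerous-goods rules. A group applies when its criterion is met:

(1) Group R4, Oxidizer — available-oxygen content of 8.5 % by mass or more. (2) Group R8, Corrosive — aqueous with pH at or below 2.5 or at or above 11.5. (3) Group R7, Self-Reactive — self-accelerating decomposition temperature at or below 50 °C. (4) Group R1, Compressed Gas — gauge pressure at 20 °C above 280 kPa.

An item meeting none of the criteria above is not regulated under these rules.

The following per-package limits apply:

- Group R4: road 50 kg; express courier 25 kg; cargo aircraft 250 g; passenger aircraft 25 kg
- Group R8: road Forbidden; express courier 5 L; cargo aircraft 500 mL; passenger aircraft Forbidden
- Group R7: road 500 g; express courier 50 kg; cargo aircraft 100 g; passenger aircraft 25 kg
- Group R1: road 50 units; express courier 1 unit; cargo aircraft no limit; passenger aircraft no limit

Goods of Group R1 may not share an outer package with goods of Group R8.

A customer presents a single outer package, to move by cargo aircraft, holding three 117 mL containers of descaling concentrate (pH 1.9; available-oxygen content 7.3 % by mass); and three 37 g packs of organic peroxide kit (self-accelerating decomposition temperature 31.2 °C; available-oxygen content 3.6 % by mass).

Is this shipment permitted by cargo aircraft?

No

The descaling concentrate has pH 1.9, which is ≤ 2.5, so it is Group R8 (Corrosive).
With self-accelerating decomposition temperature 31.2 °C (≤ 50 °C), the organic peroxide kit falls in Group R7.
Group R7 quantity: three 37 g packs = 111 g.
111 g exceeds the cargo aircraft limit of 100 g for Group R7.
Group R8 quantity: three 117 mL containers = 351 mL.
351 mL ≤ 500 mL (cargo aircraft limit, Group R8) — within limit.
The segregation rule (Group R1 with Group R8) does not apply to Group R7 with Group R8.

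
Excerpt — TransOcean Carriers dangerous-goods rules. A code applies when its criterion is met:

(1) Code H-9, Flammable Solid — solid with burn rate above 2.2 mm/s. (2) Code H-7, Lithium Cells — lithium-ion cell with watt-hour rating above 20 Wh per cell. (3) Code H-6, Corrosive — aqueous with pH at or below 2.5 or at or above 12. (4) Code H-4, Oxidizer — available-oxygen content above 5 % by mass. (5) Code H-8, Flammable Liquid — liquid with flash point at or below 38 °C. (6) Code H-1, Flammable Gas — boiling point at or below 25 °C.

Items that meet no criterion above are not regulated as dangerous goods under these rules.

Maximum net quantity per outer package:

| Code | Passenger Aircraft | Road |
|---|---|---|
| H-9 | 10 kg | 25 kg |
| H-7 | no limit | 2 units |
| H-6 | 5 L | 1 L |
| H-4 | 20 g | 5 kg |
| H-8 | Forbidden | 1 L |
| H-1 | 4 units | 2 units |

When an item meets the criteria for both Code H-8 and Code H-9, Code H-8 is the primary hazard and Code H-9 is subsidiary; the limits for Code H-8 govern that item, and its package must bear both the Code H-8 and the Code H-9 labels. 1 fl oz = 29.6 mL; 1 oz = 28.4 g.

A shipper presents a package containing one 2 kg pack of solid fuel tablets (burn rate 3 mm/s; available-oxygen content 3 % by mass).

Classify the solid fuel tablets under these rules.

Burn rate 3 mm/s meets the Code H-9 criterion (Flammable Solid), so the solid fuel tablets are Code H-9.

Code H-9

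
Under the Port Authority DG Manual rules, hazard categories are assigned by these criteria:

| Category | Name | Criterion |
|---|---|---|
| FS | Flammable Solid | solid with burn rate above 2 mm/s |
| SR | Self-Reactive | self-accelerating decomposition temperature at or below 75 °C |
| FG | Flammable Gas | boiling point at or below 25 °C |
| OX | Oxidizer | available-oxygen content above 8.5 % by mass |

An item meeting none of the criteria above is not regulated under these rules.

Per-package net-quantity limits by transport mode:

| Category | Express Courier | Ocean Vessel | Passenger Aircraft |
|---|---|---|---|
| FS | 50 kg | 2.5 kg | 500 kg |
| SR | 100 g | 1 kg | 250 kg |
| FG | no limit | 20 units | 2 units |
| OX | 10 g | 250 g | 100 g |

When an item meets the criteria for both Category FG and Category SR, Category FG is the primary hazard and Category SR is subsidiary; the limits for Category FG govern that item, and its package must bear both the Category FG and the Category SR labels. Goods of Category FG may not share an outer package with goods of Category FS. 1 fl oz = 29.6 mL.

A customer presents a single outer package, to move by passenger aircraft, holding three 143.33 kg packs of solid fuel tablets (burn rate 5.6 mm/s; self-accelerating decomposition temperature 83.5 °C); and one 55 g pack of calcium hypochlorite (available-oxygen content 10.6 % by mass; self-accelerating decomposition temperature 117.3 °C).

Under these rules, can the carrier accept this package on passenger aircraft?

Burn rate 5.6 mm/s meets the Category FS criterion (Flammable Solid), so the solid fuel tablets are Category FS.
Available-oxygen content 10.6 % by mass meets the Category OX criterion (Oxidizer), so the calcium hypochlorite is Category OX.
Category FS quantity: three 143.33 kg packs = 429.99 kg.
429.99 kg ≤ 500 kg (passenger aircraft limit, Category FS) — within limit.
Category OX quantity: 55 g.
55 g ≤ 100 g (passenger aircraft limit, Category OX) — within limit.
The segregation rule (Category FG with Category FS) does not apply to Category FS with Category OX.
Every hazard category is within its passenger aircraft limit and no segregation rule is violated.

Yes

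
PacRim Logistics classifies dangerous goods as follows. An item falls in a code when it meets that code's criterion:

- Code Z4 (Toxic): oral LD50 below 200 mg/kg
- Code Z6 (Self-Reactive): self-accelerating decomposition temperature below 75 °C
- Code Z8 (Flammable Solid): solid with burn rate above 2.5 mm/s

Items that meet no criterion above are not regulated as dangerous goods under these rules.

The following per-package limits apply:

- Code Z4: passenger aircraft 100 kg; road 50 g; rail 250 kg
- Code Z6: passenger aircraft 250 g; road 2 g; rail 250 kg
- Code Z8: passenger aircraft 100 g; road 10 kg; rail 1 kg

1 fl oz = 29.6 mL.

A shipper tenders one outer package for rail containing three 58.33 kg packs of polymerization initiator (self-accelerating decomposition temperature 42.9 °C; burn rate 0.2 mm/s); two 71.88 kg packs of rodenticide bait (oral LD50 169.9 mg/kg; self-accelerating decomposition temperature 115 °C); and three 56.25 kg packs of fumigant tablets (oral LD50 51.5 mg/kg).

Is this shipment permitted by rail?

The polymerization initiator has self-accelerating decomposition temperature 42.9 °C, which is < 75 °C, so it is Code Z6 (Self-Reactive).
Oral LD50 169.9 mg/kg meets the Code Z4 criterion (Toxic), so the rodenticide bait is Code Z4.
With oral LD50 51.5 mg/kg (< 200 mg/kg), the fumigant tablets fall in Code Z4.
Code Z4 net quantity: (two 71.88 kg packs = 143.76 kg) + (three 56.25 kg packs = 168.75 kg) = 312.51 kg.
312.51 kg > 250 kg (rail limit, Code Z4) — over the limit.
Code Z6 quantity: three 58.33 kg packs = 174.99 kg.
174.99 kg ≤ 250 kg (rail limit, Code Z6) — within limit.

No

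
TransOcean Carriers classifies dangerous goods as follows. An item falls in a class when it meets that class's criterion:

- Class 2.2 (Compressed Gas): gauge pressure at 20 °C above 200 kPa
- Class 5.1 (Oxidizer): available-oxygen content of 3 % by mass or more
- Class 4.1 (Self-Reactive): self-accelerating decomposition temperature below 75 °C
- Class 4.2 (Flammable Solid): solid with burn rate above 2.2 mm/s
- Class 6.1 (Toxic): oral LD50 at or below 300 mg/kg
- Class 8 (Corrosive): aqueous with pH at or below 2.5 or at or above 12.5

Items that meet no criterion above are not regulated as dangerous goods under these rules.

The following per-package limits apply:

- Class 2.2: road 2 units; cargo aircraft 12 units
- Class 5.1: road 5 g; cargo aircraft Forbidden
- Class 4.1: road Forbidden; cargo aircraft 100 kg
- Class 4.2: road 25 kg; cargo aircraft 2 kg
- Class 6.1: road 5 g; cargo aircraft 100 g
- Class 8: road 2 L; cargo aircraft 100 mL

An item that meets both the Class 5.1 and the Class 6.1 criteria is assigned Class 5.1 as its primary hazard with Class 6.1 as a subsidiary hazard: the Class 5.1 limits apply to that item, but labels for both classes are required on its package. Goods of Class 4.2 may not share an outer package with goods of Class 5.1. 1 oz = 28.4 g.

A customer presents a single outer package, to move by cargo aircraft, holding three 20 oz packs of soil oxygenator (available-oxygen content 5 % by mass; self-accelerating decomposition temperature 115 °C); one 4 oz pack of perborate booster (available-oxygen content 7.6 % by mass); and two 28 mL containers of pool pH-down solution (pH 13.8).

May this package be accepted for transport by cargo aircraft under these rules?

Available-oxygen content 5 % by mass meets the Class 5.1 criterion (Oxidizer), so the soil oxygenator is Class 5.1.
Available-oxygen content 7.6 % by mass meets the Class 5.1 criterion (Oxidizer), so the perborate booster is Class 5.1.
With pH 13.8 (≥ 12.5), the pool pH-down solution falls in Class 8.
Class 5.1 net quantity: (three 20 oz packs = 1.704 kg) + (one 4 oz pack = 113.6 g) = 1817.6 g.
By cargo aircraft, Class 5.1 is Forbidden regardless of quantity.
Class 8 quantity: two 28 mL containers = 56 mL.
56 mL is within the cargo aircraft limit of 100 mL for Class 8.
The segregation rule (Class 4.2 with Class 5.1) does not apply to Class 5.1 with Class 8.

No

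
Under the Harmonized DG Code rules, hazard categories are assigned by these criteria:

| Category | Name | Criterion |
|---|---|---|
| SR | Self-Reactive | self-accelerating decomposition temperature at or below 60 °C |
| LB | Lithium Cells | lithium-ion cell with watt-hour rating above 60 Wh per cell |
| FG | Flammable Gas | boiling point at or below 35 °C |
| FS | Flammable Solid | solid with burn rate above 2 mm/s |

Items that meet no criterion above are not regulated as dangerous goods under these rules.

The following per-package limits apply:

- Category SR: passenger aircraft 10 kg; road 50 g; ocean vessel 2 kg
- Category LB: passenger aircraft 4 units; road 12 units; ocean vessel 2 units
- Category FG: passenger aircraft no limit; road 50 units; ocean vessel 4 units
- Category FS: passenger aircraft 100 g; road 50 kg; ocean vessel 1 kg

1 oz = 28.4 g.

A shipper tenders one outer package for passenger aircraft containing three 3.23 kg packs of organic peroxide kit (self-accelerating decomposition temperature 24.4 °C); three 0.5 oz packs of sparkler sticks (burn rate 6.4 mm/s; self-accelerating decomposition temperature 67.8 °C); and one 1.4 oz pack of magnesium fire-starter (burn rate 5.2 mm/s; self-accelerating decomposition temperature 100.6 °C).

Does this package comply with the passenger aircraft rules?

With self-accelerating decomposition temperature 24.4 °C (≤ 60 °C), the organic peroxide kit falls in Category SR.
The sparkler sticks have burn rate 6.4 mm/s, which is > 2 mm/s, so they are Category FS (Flammable Solid).
Magnesium fire-starter: burn rate 5.2 mm/s > 2 mm/s → Category FS (Flammable Solid).
Category SR quantity: three 3.23 kg packs = 9.69 kg.
That is within the Category SR passenger aircraft limit of 10 kg.
Total Category FS: (three 0.5 oz packs = 42.6 g) + (one 1.4 oz pack = 39.76 g) = 82.36 g.
82.36 g is within the passenger aircraft limit of 100 g for Category FS.
Every hazard category is within its passenger aircraft limit and no segregation rule is violated.

Yes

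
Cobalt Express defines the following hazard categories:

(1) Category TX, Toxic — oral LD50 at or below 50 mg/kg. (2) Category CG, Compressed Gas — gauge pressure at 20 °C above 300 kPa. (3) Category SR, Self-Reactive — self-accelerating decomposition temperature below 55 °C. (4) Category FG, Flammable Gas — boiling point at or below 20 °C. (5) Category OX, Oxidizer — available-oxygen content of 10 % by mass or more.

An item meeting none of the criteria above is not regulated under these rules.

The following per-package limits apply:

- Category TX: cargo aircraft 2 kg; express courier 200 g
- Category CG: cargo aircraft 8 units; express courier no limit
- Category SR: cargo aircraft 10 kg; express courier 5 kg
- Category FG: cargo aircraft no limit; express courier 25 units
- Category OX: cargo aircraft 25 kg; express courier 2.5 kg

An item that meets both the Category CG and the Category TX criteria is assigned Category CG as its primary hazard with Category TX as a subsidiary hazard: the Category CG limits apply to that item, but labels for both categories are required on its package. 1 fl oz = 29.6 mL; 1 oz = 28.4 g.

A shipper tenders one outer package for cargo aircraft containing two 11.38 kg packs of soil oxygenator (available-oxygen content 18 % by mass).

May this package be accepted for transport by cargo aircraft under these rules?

Yes

The soil oxygenator has available-oxygen content 18 % by mass, which is ≥ 10 % by mass, so it is Category OX (Oxidizer).
Category OX quantity: two 11.38 kg packs = 22.76 kg.
22.76 kg ≤ 25 kg (cargo aircraft limit, Category OX) — within limit.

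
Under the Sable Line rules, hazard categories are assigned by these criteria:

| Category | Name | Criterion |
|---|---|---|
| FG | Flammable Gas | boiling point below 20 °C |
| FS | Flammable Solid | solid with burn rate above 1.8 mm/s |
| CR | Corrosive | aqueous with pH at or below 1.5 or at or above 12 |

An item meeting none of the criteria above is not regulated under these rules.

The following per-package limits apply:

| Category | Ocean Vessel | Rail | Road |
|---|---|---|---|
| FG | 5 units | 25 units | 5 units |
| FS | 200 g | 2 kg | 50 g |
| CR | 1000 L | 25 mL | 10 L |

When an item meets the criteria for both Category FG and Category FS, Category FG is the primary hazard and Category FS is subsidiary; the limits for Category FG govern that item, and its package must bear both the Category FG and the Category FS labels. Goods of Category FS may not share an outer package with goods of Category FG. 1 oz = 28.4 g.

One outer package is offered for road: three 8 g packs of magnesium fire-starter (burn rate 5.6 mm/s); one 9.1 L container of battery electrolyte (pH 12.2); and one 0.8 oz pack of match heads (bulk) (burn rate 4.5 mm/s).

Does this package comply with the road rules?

Magnesium fire-starter: burn rate 5.6 mm/s > 1.8 mm/s → Category FS (Flammable Solid).
pH 12.2 meets the Category CR criterion (Corrosive), so the battery electrolyte is Category CR.
With burn rate 4.5 mm/s (> 1.8 mm/s), the match heads (bulk) fall in Category FS.
Category FS net quantity: (three 8 g packs = 24 g) + (one 0.8 oz pack = 22.72 g) = 46.72 g.
46.72 g is within the road limit of 50 g for Category FS.
Category CR quantity: 9.1 L.
9.1 L is within the road limit of 10 L for Category CR.
The segregation rule (Category FS with Category FG) does not apply to Category FS with Category CR.
Every hazard category is within its road limit and no segregation rule is violated.

Yes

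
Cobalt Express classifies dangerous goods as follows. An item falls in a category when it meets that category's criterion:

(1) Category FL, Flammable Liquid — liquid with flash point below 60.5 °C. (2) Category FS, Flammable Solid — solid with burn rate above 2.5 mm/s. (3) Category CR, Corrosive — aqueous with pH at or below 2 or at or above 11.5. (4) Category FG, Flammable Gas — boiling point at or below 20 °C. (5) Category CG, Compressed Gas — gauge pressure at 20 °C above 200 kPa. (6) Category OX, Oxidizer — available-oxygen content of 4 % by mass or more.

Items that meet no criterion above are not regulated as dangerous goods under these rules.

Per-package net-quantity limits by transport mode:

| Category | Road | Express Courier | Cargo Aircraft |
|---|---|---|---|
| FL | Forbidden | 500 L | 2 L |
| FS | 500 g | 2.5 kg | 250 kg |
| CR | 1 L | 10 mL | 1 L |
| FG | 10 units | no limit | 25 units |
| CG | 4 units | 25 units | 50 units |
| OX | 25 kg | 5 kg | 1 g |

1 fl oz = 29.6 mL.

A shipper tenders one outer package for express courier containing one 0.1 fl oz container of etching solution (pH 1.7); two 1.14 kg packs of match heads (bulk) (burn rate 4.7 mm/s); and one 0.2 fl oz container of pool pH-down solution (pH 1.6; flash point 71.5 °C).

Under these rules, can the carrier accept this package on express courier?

pH 1.7 meets the Category CR criterion (Corrosive), so the etching solution is Category CR.
Match heads (bulk): burn rate 4.7 mm/s > 2.5 mm/s → Category FS (Flammable Solid).
pH 1.6 meets the Category CR criterion (Corrosive), so the pool pH-down solution is Category CR.
Category CR net quantity: (one 0.1 fl oz container = 2.96 mL) + (one 0.2 fl oz container = 5.92 mL) = 8.88 mL.
That is within the Category CR express courier limit of 10 mL.
Category FS quantity: two 1.14 kg packs = 2.28 kg.
2.28 kg ≤ 2.5 kg (express courier limit, Category FS) — within limit.
Every hazard category is within its express courier limit and no segregation rule is violated.

Yes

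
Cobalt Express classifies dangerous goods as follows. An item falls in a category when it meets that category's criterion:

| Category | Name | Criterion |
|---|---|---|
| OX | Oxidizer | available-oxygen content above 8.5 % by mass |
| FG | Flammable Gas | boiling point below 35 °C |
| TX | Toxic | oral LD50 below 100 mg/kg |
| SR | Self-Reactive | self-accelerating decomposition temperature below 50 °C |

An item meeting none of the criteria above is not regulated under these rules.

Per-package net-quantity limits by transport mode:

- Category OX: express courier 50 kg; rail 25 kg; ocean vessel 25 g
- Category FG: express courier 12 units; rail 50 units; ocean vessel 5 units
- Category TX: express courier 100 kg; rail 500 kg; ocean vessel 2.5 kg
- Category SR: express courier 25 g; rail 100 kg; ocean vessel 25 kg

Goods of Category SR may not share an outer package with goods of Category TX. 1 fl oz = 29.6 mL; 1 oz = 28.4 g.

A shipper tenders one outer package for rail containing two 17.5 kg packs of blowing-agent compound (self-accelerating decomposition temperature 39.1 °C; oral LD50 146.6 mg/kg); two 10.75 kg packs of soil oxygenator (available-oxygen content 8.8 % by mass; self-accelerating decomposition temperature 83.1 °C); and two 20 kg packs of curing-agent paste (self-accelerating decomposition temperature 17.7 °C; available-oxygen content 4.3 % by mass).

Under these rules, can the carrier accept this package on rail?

Blowing-agent compound: self-accelerating decomposition temperature 39.1 °C < 50 °C → Category SR (Self-Reactive).
With available-oxygen content 8.8 % by mass (> 8.5 % by mass), the soil oxygenator falls in Category OX.
Self-accelerating decomposition temperature 17.7 °C meets the Category SR criterion (Self-Reactive), so the curing-agent paste is Category SR.
Total Category SR: (two 17.5 kg packs = 35 kg) + (two 20 kg packs = 40 kg) = 75 kg.
75 kg ≤ 100 kg (rail limit, Category SR) — within limit.
Category OX quantity: two 10.75 kg packs = 21.5 kg.
21.5 kg is within the rail limit of 25 kg for Category OX.
The segregation rule (Category SR with Category TX) does not apply to Category SR with Category OX.
Every hazard category is within its rail limit and no segregation rule is violated.

Yes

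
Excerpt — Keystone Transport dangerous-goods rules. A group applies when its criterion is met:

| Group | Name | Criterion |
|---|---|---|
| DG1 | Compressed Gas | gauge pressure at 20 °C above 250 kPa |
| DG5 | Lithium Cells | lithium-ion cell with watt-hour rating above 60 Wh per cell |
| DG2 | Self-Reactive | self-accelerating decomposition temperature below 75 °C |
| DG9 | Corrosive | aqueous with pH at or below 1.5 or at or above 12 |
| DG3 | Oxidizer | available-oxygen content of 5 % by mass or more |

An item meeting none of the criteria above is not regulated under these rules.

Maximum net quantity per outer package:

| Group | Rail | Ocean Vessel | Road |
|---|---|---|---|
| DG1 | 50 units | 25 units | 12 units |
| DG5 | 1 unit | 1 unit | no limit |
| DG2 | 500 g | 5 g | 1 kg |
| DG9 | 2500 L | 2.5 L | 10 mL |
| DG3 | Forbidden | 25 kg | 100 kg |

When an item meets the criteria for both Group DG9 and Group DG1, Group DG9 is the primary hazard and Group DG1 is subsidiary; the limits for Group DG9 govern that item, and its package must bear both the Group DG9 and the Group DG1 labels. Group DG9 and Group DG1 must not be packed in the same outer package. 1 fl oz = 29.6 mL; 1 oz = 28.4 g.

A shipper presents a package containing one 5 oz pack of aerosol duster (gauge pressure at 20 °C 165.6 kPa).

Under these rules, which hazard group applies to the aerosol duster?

Not regulated

gauge pressure at 20 °C 165.6 kPa is not above 250 kPa, so Group DG1 does not apply.
No criterion is met, so the item is not regulated.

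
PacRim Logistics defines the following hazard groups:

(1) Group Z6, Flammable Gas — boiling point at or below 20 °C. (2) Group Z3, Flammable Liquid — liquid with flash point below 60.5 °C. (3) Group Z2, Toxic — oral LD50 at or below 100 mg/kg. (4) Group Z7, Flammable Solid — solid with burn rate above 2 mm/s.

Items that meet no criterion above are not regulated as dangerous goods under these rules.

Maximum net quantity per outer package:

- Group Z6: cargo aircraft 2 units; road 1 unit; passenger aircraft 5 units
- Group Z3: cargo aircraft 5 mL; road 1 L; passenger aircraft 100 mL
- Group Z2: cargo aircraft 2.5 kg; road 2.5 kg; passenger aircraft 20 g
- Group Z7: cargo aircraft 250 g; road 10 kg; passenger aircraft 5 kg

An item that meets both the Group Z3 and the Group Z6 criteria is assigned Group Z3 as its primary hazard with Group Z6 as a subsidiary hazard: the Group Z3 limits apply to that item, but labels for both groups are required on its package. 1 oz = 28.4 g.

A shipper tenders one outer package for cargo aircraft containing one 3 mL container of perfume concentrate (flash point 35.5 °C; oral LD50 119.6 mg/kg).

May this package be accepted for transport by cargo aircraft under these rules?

With flash point 35.5 °C (< 60.5 °C), the perfume concentrate falls in Group Z3.
Group Z3 quantity: 3 mL.
3 mL ≤ 5 mL (cargo aircraft limit, Group Z3) — within limit.

Yes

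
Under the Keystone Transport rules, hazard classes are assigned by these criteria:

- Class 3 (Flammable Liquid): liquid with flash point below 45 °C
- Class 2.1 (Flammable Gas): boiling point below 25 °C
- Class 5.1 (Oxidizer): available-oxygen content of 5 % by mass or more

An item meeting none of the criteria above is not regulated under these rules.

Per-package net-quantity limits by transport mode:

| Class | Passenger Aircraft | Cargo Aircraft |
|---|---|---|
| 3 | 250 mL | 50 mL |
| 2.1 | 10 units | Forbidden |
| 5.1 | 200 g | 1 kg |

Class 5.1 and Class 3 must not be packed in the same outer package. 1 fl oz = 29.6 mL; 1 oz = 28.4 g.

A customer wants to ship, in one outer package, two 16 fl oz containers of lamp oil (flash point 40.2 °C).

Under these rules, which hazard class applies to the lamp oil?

Flash point 40.2 °C meets the Class 3 criterion (Flammable Liquid), so the lamp oil is Class 3.

Class 3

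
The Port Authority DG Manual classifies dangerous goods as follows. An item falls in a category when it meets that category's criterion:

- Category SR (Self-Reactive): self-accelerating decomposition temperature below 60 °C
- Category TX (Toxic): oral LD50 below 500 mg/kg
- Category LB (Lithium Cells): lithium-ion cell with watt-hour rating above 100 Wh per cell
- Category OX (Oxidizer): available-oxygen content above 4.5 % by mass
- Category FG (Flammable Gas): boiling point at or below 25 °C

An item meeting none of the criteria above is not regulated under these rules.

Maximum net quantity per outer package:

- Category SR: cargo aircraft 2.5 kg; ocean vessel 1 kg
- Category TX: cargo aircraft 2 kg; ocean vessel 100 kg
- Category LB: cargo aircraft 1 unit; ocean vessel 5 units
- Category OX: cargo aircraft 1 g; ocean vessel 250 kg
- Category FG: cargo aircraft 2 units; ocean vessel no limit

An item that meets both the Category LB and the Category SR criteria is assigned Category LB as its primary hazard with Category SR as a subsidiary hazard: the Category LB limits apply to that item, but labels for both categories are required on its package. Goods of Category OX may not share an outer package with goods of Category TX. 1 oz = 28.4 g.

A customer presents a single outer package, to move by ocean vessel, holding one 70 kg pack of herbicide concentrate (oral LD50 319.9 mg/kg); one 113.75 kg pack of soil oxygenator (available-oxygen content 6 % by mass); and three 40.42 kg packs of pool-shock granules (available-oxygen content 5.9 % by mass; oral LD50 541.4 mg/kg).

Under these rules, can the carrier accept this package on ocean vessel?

Oral LD50 319.9 mg/kg meets the Category TX criterion (Toxic), so the herbicide concentrate is Category TX.
Soil oxygenator: available-oxygen content 6 % by mass > 4.5 % by mass → Category OX (Oxidizer).
Pool-shock granules: available-oxygen content 5.9 % by mass > 4.5 % by mass → Category OX (Oxidizer).
Total Category OX: 113.75 kg + (three 40.42 kg packs = 121.26 kg) = 235.01 kg.
That is within the Category OX ocean vessel limit of 250 kg.
Category TX quantity: 70 kg.
70 kg is within the ocean vessel limit of 100 kg for Category TX.
Category OX and Category TX may not share an outer package.

No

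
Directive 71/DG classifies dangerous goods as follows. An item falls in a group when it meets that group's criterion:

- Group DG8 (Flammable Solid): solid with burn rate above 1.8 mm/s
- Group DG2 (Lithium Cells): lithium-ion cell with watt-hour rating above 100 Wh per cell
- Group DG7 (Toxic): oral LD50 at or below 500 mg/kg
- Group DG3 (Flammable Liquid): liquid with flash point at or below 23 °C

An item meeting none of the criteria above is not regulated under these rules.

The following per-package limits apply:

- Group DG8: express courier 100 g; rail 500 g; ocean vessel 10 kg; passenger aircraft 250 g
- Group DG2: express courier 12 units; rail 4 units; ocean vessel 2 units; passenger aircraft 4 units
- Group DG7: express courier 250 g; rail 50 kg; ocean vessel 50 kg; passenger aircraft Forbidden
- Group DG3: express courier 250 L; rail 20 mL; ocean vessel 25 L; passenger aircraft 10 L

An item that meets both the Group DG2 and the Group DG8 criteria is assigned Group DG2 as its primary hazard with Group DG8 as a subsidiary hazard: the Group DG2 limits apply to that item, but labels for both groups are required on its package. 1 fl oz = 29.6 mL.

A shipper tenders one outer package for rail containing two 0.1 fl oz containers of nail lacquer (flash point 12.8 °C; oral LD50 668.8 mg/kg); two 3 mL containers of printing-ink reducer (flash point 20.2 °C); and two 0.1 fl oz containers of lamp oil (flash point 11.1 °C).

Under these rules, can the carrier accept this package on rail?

Yes

Nail lacquer: flash point 12.8 °C ≤ 23 °C → Group DG3 (Flammable Liquid).
Flash point 20.2 °C meets the Group DG3 criterion (Flammable Liquid), so the printing-ink reducer is Group DG3.
With flash point 11.1 °C (≤ 23 °C), the lamp oil falls in Group DG3.
Group DG3 net quantity: (two 0.1 fl oz containers = 5.92 mL) + (two 3 mL containers = 6 mL) + (two 0.1 fl oz containers = 5.92 mL) = 17.84 mL.
17.84 mL ≤ 20 mL (rail limit, Group DG3) — within limit.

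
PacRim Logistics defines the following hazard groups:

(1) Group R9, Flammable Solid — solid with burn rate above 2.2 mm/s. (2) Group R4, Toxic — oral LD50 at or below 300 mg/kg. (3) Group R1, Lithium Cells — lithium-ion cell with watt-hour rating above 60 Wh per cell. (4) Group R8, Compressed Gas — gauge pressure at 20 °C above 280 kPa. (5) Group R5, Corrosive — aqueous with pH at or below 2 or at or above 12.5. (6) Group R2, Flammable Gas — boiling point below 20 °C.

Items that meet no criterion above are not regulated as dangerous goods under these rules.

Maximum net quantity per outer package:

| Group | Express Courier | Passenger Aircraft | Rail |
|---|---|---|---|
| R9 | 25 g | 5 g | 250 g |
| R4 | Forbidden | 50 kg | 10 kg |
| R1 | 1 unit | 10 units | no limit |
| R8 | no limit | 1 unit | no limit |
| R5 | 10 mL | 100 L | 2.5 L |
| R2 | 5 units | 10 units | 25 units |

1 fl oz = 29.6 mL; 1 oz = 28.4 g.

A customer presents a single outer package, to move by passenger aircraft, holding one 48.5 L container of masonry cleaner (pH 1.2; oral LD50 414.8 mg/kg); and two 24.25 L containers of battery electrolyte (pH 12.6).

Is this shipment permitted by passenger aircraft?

The masonry cleaner has pH 1.2, which is ≤ 2, so it is Group R5 (Corrosive).
With pH 12.6 (≥ 12.5), the battery electrolyte falls in Group R5.
Group R5 net quantity: 48.5 L + (two 24.25 L containers = 48.5 L) = 97 L.
97 L ≤ 100 L (passenger aircraft limit, Group R5) — within limit.

Yes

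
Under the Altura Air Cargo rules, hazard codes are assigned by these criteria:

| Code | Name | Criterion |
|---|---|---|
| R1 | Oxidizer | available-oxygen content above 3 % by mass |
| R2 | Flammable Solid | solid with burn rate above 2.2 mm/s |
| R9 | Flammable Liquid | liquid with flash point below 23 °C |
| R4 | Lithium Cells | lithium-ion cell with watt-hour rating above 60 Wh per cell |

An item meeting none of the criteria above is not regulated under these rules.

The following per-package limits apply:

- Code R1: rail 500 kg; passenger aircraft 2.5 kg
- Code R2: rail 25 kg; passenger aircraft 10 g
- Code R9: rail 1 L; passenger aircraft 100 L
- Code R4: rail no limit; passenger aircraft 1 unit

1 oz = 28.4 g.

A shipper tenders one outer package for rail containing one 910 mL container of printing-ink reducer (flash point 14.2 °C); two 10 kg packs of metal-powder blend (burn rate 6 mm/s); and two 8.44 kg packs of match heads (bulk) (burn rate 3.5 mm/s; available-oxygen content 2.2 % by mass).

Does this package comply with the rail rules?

No

Printing-ink reducer: flash point 14.2 °C < 23 °C → Code R9 (Flammable Liquid).
The metal-powder blend has burn rate 6 mm/s, which is > 2.2 mm/s, so it is Code R2 (Flammable Solid).
Match heads (bulk): burn rate 3.5 mm/s > 2.2 mm/s → Code R2 (Flammable Solid).
Code R9 quantity: 910 mL.
That is within the Code R9 rail limit of 1 L.
Code R2 net quantity: (two 10 kg packs = 20 kg) + (two 8.44 kg packs = 16.88 kg) = 36.88 kg.
That exceeds the Code R2 rail limit of 25 kg.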